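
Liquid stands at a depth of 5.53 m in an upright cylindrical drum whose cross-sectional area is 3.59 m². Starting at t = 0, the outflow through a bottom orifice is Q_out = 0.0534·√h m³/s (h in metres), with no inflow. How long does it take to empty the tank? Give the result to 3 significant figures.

With no inflow, A dh/dt = −0.0534 √h.
∫ h^(−1/2) dh = −(0.0534/A) ∫ dt, giving 2√h = 2√h₀ − (0.0534/A) t.
Tank is empty when √h = 0: t_empty = 2A√h₀/0.0534.
t_empty = 2·3.59·√5.53/0.0534 = 7.1800·2.3516/0.0534 = 316.19 s.

316 s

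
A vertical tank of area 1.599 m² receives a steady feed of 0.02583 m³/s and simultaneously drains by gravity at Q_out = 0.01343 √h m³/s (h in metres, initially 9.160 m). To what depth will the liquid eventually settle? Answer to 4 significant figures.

Mass balance (ρ constant): A dh/dt = Q_in − 0.01343 √h. At steady state dh/dt = 0:
Q_in = 0.01343 √h_ss ⇒ √h_ss = 0.02583/0.01343 = 1.92331.
h_ss = 1.92331² = 3.69911 m. (Since h₀ = 9.160 m > h_ss, the level will fall toward this value.)

3.699 m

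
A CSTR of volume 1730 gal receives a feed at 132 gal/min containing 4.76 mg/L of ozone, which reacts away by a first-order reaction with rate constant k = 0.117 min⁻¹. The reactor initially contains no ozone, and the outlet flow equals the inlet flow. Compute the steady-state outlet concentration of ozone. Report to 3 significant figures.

1.88 mg/L

Species balance: V dC/dt = Q C_in − Q C − k V C.
Steady state (dC/dt = 0): C_ss = Q C_in/(Q + kV) = C_in/(1 + kV/Q).
C_ss = 132·4.76/(132 + 0.117·1730) = 628.32/334.41 = 1.8789 mg/L.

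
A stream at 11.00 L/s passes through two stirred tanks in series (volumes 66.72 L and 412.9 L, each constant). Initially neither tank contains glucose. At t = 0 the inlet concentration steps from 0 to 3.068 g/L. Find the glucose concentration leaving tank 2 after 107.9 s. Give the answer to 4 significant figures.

Each tank obeys Vᵢ dCᵢ/dt = Q(Cᵢ₋₁ − Cᵢ), so τᵢ = Vᵢ/Q.
τ₁ = 66.72/11.00 = 6.06545 s; τ₂ = 412.9/11.00 = 37.5364 s.
Solving the cascade with C₁(0)=C₂(0)=0 gives C₂(t) = C_in[1 − (τ₁ e^(−t/τ₁) − τ₂ e^(−t/τ₂))/(τ₁ − τ₂)].
At t = 107.9: e^(−t/τ₁) = 1.88026e-08, e^(−t/τ₂) = 0.0564418.
C₂ = 3.068·[1 − (6.06545·1.88026e-08 − 37.5364·0.0564418)/(-31.4709)] = 3.068·0.932680 = 2.86146 g/L.

2.861 g/L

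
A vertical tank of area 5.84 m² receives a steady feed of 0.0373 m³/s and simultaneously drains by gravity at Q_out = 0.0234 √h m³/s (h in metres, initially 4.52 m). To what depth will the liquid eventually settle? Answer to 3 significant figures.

2.54 m

A dh/dt = Q_in − 0.0234 √h. Steady state requires inflow = outflow:
Q_in = 0.0234 √h_ss ⇒ √h_ss = 0.0373/0.0234 = 1.5940.
h_ss = 1.5940² = 2.5409 m. (Since h₀ = 4.52 m > h_ss, the level will fall toward this value.)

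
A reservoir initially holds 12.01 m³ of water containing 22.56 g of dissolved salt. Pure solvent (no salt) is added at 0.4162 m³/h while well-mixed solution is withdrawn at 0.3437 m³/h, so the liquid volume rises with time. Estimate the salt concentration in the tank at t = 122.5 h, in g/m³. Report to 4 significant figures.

Total volume: dV/dt = Q_in − Q_out = 0.0725000 m³/h, so V(t) = 12.01 + 0.0725000 t and V(122.5) = 20.8912 m³.
Species balance (pure solvent in): dm/dt = −Q_out · m/V(t).
dm/m = −Q_out dt/(V₀ + 0.0725000 t); integrating gives ln(m/m₀) = −(Q_out/(Q_in−Q_out)) ln(V/V₀).
m = m₀ (V₀/V)^(Q_out/(Q_in−Q_out)) = 22.56 × (12.01/20.8912)^(4.74069) = 1.63522 g.
C = m/V = 1.63522/20.8912 = 0.0782729 g/m³.

0.07827 g/m³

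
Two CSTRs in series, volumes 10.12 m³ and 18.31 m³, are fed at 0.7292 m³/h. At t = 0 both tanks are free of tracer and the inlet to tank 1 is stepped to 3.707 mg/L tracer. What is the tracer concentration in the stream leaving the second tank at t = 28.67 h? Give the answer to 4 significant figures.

1.642 mg/L

Each tank obeys Vᵢ dCᵢ/dt = Q(Cᵢ₋₁ − Cᵢ), so τᵢ = Vᵢ/Q.
τ₁ = 10.12/0.7292 = 13.8782 h; τ₂ = 18.31/0.7292 = 25.1097 h.
Tank 1: C₁ = C_in(1 − e^(−t/τ₁)). Tank 2 (τ₁ ≠ τ₂): C₂ = C_in[1 − (τ₁ e^(−t/τ₁) − τ₂ e^(−t/τ₂))/(τ₁ − τ₂)].
At t = 28.67: e^(−t/τ₁) = 0.126714, e^(−t/τ₂) = 0.319247.
C₂ = 3.707·[1 − (13.8782·0.126714 − 25.1097·0.319247)/(-11.2315)] = 3.707·0.442848 = 1.64164 mg/L.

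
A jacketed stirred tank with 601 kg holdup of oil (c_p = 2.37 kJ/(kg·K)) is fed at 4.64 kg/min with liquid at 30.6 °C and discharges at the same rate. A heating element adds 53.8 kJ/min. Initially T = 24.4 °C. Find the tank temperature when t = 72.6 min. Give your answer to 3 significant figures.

Unsteady energy balance on the tank contents: M c_p dT/dt = ṁ c_p (T_in − T) + 53.8.
Rearrange: dT/dt = (T_ss − T)/τ with τ = M/ṁ = 129.53 min and T_ss = T_in + Q̇/(ṁ c_p) = 35.492 °C.
Integrating: T(t) = T_ss + (T₀ − T_ss) e^(−t/τ).
T(72.6) = 35.492 + (-11.092)·e^(−72.6/129.53) = 35.492 + (-11.092)·0.57092 = 29.159 °C.

29.2 °C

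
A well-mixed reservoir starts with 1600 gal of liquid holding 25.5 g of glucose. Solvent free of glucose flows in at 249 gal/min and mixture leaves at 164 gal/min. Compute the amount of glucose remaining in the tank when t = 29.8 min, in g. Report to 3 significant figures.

Let m(t) be the amount of glucose. Volume: V(t) = V₀ + (Q_in − Q_out) t = 1600 + 85.000 t; V(29.8) = 4133.0 gal.
Solute balance: dm/dt = 0 − Q_out C = −Q_out m/V(t).
Separate: dm/m = −Q_out dt/V(t) ⇒ ln(m/m₀) = −(Q_out/(Q_in−Q_out)) ln(V/V₀).
m = m₀ (V₀/V)^(Q_out/(Q_in−Q_out)) = 25.5 × (1600/4133.0)^(1.9294) = 4.0864 g.

4.09 g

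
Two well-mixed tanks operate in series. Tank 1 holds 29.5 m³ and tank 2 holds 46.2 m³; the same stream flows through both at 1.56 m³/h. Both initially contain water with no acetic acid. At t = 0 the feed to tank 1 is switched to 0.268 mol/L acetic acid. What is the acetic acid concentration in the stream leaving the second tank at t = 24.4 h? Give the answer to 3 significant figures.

Time constants: τᵢ = Vᵢ/Q for each well-mixed tank.
τ₁ = 29.5/1.56 = 18.910 h; τ₂ = 46.2/1.56 = 29.615 h.
Solving the cascade with C₁(0)=C₂(0)=0 gives C₂(t) = C_in[1 − (τ₁ e^(−t/τ₁) − τ₂ e^(−t/τ₂))/(τ₁ − τ₂)].
At t = 24.4: e^(−t/τ₁) = 0.27519, e^(−t/τ₂) = 0.43872.
C₂ = 0.268·[1 − (18.910·0.27519 − 29.615·0.43872)/(-10.705)] = 0.268·0.27241 = 0.073005 mol/L.

0.0730 mol/L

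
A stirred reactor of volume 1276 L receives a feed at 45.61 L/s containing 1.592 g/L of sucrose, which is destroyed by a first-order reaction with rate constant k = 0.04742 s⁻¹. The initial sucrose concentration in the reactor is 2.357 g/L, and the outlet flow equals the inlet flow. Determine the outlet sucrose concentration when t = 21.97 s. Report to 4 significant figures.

V dC/dt = Q(C_in − C) − k V C.
dC/dt = (Q/V) C_in − (Q/V + k) C; effective rate a = Q/V + k = 0.0357445 + 0.04742 = 0.0831645 s⁻¹.
C_ss = Q C_in/(Q + kV) = 0.684249 g/L; C(t) = C_ss + (C₀ − C_ss) e^(−a t).
C(21.97) = 0.684249 + (1.67275)·e^(−0.0831645·21.97) = 0.684249 + (1.67275)·0.160876 = 0.953354 g/L.

0.9534 g/L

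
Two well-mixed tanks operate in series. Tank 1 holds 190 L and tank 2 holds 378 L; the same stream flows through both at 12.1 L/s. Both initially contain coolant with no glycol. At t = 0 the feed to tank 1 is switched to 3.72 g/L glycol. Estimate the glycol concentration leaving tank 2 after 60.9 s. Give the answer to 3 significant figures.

2.73 g/L

Time constants: τᵢ = Vᵢ/Q for each well-mixed tank.
τ₁ = 190/12.1 = 15.702 s; τ₂ = 378/12.1 = 31.240 s.
Tank 1: C₁ = C_in(1 − e^(−t/τ₁)). Tank 2 (τ₁ ≠ τ₂): C₂ = C_in[1 − (τ₁ e^(−t/τ₁) − τ₂ e^(−t/τ₂))/(τ₁ − τ₂)].
At t = 60.9: e^(−t/τ₁) = 0.020685, e^(−t/τ₂) = 0.14235.
C₂ = 3.72·[1 − (15.702·0.020685 − 31.240·0.14235)/(-15.537)] = 3.72·0.73468 = 2.7330 g/L.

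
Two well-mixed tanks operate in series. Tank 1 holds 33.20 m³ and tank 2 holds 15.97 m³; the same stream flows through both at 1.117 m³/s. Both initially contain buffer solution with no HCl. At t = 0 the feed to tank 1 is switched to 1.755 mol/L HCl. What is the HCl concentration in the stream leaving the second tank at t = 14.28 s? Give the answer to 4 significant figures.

Time constants: τᵢ = Vᵢ/Q for each well-mixed tank.
τ₁ = 33.20/1.117 = 29.7225 s; τ₂ = 15.97/1.117 = 14.2972 s.
Tank 1: C₁ = C_in(1 − e^(−t/τ₁)). Tank 2 (τ₁ ≠ τ₂): C₂ = C_in[1 − (τ₁ e^(−t/τ₁) − τ₂ e^(−t/τ₂))/(τ₁ − τ₂)].
At t = 14.28: e^(−t/τ₁) = 0.618508, e^(−t/τ₂) = 0.368323.
C₂ = 1.755·[1 − (29.7225·0.618508 − 14.2972·0.368323)/(15.4252)] = 1.755·0.149602 = 0.262551 mol/L.

0.2626 mol/L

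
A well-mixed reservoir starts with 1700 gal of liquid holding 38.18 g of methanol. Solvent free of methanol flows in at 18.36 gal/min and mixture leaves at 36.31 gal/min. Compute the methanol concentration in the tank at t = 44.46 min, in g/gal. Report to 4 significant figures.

0.01174 g/gal

Let m(t) be the amount of methanol. Volume: V(t) = V₀ + (Q_in − Q_out) t = 1700 − 17.9500 t; V(44.46) = 901.943 gal.
No methanol enters, so dm/dt = −Q_out · (m/V).
Separate: dm/m = −Q_out dt/V(t) ⇒ ln(m/m₀) = −(Q_out/(Q_in−Q_out)) ln(V/V₀).
m = m₀ (V₀/V)^(Q_out/(Q_in−Q_out)) = 38.18 × (1700/901.943)^(-2.02284) = 10.5928 g.
C = m/V = 10.5928/901.943 = 0.0117444 g/gal.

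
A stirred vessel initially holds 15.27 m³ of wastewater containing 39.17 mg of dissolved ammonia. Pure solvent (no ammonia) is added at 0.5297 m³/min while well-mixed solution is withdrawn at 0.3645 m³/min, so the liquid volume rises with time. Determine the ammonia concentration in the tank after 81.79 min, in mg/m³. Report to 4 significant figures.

0.3361 mg/m³

Total volume: dV/dt = Q_in − Q_out = 0.165200 m³/min, so V(t) = 15.27 + 0.165200 t and V(81.79) = 28.7817 m³.
No ammonia enters, so dm/dt = −Q_out · (m/V).
Separate: dm/m = −Q_out dt/V(t) ⇒ ln(m/m₀) = −(Q_out/(Q_in−Q_out)) ln(V/V₀).
m = m₀ (V₀/V)^(Q_out/(Q_in−Q_out)) = 39.17 × (15.27/28.7817)^(2.20642) = 9.67335 mg.
C = m/V = 9.67335/28.7817 = 0.336094 mg/m³.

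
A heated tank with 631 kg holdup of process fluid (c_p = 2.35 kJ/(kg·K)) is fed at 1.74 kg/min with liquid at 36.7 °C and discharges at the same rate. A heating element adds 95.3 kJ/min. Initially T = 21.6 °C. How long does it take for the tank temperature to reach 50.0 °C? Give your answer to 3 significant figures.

488 min

First-law balance (no shaft work): M c_p dT/dt = ṁ c_p (T_in − T) + 95.3.
τ = M/ṁ = 362.64 min; T_ss = T_in + Q̇/(ṁ c_p) = 60.006 °C.
T(t) = T_ss + (T₀ − T_ss) e^(−t/τ). Set T = 50.0:
e^(−t/τ) = (50.0 − 60.006)/(21.6 − 60.006) = 0.26054
t = −362.64 · ln(0.26054) = 487.75 min.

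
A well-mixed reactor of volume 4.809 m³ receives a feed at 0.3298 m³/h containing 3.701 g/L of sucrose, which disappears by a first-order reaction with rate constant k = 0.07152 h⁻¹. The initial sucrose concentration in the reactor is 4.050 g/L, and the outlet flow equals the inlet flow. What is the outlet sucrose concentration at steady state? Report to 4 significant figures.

V dC/dt = Q(C_in − C) − k V C.
At steady state: 0 = Q C_in − (Q + kV) C_ss, so C_ss = Q C_in/(Q + kV).
C_ss = 0.3298·3.701/(0.3298 + 0.07152·4.809) = 1.22059/0.673740 = 1.81166 g/L.

1.812 g/L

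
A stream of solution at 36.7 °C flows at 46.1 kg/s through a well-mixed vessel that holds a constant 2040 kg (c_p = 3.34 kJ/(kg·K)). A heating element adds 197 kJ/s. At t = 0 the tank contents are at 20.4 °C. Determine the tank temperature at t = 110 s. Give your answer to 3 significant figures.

Energy balance: M c_p dT/dt = ṁ c_p (T_in − T) + 197.
τ = M/ṁ = 44.252 s; T_ss = T_in + Q̇/(ṁ c_p) = 36.7 + 197/(46.1·3.34) = 37.979 °C.
This is linear first-order; T(t) = T_ss + (T₀ − T_ss) e^(−t/τ).
T(110) = 37.979 + (-17.579)·e^(−110/44.252) = 37.979 + (-17.579)·0.083260 = 36.516 °C.

36.5 °C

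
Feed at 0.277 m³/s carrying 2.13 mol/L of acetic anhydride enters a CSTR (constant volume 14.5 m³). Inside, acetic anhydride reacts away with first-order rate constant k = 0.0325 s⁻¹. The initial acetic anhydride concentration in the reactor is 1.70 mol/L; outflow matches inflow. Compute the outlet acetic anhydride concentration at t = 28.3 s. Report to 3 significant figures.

Species balance: V dC/dt = Q C_in − Q C − k V C.
This is linear with rate a = Q/V + k = 0.051603 s⁻¹.
C_ss = Q C_in/(Q + kV) = 0.78852 mol/L; C(t) = C_ss + (C₀ − C_ss) e^(−a t).
C(28.3) = 0.78852 + (0.91148)·e^(−0.051603·28.3) = 0.78852 + (0.91148)·0.23215 = 1.0001 mol/L.

1.00 mol/L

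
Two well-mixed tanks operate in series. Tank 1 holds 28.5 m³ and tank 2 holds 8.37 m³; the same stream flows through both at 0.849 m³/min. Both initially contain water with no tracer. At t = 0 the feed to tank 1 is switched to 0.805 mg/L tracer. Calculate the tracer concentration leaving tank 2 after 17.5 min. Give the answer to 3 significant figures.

Species balance on tank i: dCᵢ/dt = (Cᵢ₋₁ − Cᵢ)/τᵢ with τᵢ = Vᵢ/Q.
τ₁ = 28.5/0.849 = 33.569 min; τ₂ = 8.37/0.849 = 9.8587 min.
Solving the cascade with C₁(0)=C₂(0)=0 gives C₂(t) = C_in[1 − (τ₁ e^(−t/τ₁) − τ₂ e^(−t/τ₂))/(τ₁ − τ₂)].
At t = 17.5: e^(−t/τ₁) = 0.59374, e^(−t/τ₂) = 0.16947.
C₂ = 0.805·[1 − (33.569·0.59374 − 9.8587·0.16947)/(23.710)] = 0.805·0.22985 = 0.18503 mg/L.

0.185 mg/L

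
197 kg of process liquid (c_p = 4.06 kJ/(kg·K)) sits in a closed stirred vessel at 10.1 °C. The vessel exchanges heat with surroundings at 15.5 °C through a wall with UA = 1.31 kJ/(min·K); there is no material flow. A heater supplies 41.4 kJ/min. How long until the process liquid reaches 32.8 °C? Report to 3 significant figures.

Unsteady energy balance on the tank contents: M c_p dT/dt = −UA(T − T_amb) + Q̇.
τ = M c_p/UA = 610.55 min; T_ss = T_amb + Q̇/UA = 15.5 + 41.4/1.31 = 47.103 °C.
T(t) = T_ss + (T₀ − T_ss)e^(−t/τ); set T = 32.8:
t = −τ ln[(T − T_ss)/(T₀ − T_ss)] = −610.55 · ln(0.38654) = 580.34 min.

580 min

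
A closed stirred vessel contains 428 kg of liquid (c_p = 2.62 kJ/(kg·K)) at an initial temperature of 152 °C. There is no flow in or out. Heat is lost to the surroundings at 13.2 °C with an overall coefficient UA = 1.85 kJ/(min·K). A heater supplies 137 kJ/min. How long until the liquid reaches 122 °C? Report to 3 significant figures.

377 min

Lumped-capacitance energy balance: M c_p dT/dt = UA(T_amb − T) + Q̇.
τ = M c_p/UA = 606.14 min; T_ss = T_amb + Q̇/UA = 13.2 + 137/1.85 = 87.254 °C.
T(t) = T_ss + (T₀ − T_ss)e^(−t/τ); set T = 122:
t = −τ ln[(T − T_ss)/(T₀ − T_ss)] = −606.14 · ln(0.53665) = 377.27 min.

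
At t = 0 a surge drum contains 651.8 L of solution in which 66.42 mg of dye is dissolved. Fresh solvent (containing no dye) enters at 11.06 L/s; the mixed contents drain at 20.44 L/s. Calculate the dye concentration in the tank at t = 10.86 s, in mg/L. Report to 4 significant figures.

Let m(t) be the amount of dye. Volume: V(t) = V₀ + (Q_in − Q_out) t = 651.8 − 9.38000 t; V(10.86) = 549.933 L.
No dye enters, so dm/dt = −Q_out · (m/V).
dm/m = −Q_out dt/(V₀ − 9.38000 t); integrating gives ln(m/m₀) = −(Q_out/(Q_in−Q_out)) ln(V/V₀).
m = m₀ (V₀/V)^(Q_out/(Q_in−Q_out)) = 66.42 × (651.8/549.933)^(-2.17910) = 45.8639 mg.
C = m/V = 45.8639/549.933 = 0.0833991 mg/L.

0.08340 mg/L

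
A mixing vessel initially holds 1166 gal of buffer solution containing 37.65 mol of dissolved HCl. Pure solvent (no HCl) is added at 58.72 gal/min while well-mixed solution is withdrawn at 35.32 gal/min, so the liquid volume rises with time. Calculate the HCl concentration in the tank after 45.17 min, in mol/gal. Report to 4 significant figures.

Let m(t) be the amount of HCl. Volume: V(t) = V₀ + (Q_in − Q_out) t = 1166 + 23.4000 t; V(45.17) = 2222.98 gal.
No HCl enters, so dm/dt = −Q_out · (m/V).
Separate: dm/m = −Q_out dt/V(t) ⇒ ln(m/m₀) = −(Q_out/(Q_in−Q_out)) ln(V/V₀).
m = m₀ (V₀/V)^(Q_out/(Q_in−Q_out)) = 37.65 × (1166/2222.98)^(1.50940) = 14.2159 mol.
C = m/V = 14.2159/2222.98 = 0.00639499 mol/gal.

0.006395 mol/gal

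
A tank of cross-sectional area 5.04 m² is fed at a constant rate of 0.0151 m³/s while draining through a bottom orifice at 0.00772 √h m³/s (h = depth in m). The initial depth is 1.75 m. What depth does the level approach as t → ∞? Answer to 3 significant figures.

A dh/dt = Q_in − 0.00772 √h. Steady state requires inflow = outflow:
Q_in = 0.00772 √h_ss ⇒ √h_ss = 0.0151/0.00772 = 1.9560.
h_ss = 1.9560² = 3.8258 m. (Since h₀ = 1.75 m < h_ss, the level will rise toward this value.)

3.83 m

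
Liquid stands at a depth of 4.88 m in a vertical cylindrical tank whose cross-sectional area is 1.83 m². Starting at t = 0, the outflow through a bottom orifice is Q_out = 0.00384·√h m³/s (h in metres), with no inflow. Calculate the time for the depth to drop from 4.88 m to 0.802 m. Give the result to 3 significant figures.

1250 s

A dh/dt = −Q_out = −0.00384 √h.
Separate and integrate: 2(√h − √h₀) = −(0.00384/A) t.
t = 2A(√h₀ − √h)/0.00384 = 2·1.83·(√4.88 − √0.802)/0.00384
  = 3.6600 × (2.2091 − 0.89554) / 0.00384 = 1252.0 s.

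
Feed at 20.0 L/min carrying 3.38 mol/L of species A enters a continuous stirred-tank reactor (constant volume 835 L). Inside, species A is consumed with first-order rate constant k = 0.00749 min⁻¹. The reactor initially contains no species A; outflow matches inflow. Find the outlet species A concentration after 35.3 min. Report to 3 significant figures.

Species balance: V dC/dt = Q C_in − Q C − k V C.
This is linear with rate a = Q/V + k = 0.031442 min⁻¹.
C_ss = Q C_in/(Q + kV) = 2.5748 mol/L; C(t) = C_ss + (C₀ − C_ss) e^(−a t).
C(35.3) = 2.5748 + (-2.5748)·e^(−0.031442·35.3) = 2.5748 + (-2.5748)·0.32959 = 1.7262 mol/L.

1.73 mol/L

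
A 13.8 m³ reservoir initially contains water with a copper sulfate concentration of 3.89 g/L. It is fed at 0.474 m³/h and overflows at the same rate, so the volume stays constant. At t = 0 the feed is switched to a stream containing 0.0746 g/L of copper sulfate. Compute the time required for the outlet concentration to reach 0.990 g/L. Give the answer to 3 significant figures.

Mass balance on the solute (V constant): V dC/dt = Q(C_in − C), so τ = V/Q = 29.114 h.
C(t) = C_in + (C₀ − C_in) e^(−t/τ). Set C = 0.990 and solve for t:
e^(−t/τ) = (C − C_in)/(C₀ − C_in) = (0.990 − 0.0746)/(3.89 − 0.0746) = 0.23992
t = −τ ln(…) = 29.114 × 1.4274 = 41.558 h.

41.6 h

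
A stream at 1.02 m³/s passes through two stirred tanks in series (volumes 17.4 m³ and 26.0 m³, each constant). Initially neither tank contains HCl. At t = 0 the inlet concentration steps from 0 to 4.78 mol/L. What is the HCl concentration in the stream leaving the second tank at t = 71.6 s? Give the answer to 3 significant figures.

Time constants: τᵢ = Vᵢ/Q for each well-mixed tank.
τ₁ = 17.4/1.02 = 17.059 s; τ₂ = 26.0/1.02 = 25.490 s.
Tank 1: C₁ = C_in(1 − e^(−t/τ₁)). Tank 2 (τ₁ ≠ τ₂): C₂ = C_in[1 − (τ₁ e^(−t/τ₁) − τ₂ e^(−t/τ₂))/(τ₁ − τ₂)].
At t = 71.6: e^(−t/τ₁) = 0.015037, e^(−t/τ₂) = 0.060270.
C₂ = 4.78·[1 − (17.059·0.015037 − 25.490·0.060270)/(-8.4314)] = 4.78·0.84821 = 4.0545 mol/L.

4.05 mol/L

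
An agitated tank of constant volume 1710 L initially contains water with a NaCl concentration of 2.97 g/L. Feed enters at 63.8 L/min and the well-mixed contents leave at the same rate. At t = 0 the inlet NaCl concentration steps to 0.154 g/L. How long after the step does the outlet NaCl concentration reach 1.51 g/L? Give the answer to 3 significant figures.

19.6 min

Accumulation = in − out for the solute gives V dC/dt = Q(C_in − C), so τ = V/Q = 26.803 min.
C(t) = C_in + (C₀ − C_in) e^(−t/τ). Set C = 1.51 and solve for t:
e^(−t/τ) = (C − C_in)/(C₀ − C_in) = (1.51 − 0.154)/(2.97 − 0.154) = 0.48153
t = −τ ln(…) = 26.803 × 0.73078 = 19.587 min.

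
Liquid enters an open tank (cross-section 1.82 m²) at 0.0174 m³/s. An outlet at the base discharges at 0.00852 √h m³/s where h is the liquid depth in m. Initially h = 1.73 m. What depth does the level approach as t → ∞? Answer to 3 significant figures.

Volume balance on the tank: A dh/dt = Q_in − 0.00852 √h. At steady state dh/dt = 0:
Q_in = 0.00852 √h_ss ⇒ √h_ss = 0.0174/0.00852 = 2.0423.
h_ss = 2.0423² = 4.1708 m. (Since h₀ = 1.73 m < h_ss, the level will rise toward this value.)

4.17 m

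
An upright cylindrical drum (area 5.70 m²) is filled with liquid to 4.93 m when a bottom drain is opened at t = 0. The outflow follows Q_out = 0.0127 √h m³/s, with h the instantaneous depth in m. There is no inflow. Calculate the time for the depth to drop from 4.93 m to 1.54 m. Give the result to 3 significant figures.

With no inflow, A dh/dt = −0.0127 √h.
Separate and integrate: 2(√h − √h₀) = −(0.0127/A) t.
t = 2A(√h₀ − √h)/0.0127 = 2·5.70·(√4.93 − √1.54)/0.0127
  = 11.400 × (2.2204 − 1.2410) / 0.0127 = 879.14 s.

879 s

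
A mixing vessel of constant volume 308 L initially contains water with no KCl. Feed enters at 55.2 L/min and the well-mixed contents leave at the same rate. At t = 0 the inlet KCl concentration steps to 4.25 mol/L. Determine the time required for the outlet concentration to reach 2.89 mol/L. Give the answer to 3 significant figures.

6.36 min

Species balance: V dC/dt = Q(C_in − C) ⇒ τ = V/Q = 5.5797 min.
C(t) = C_in + (C₀ − C_in) e^(−t/τ). Set C = 2.89 and solve for t:
e^(−t/τ) = (C − C_in)/(C₀ − C_in) = (2.89 − 4.25)/(0 − 4.25) = 0.32000
t = −τ ln(…) = 5.5797 × 1.1394 = 6.3577 min.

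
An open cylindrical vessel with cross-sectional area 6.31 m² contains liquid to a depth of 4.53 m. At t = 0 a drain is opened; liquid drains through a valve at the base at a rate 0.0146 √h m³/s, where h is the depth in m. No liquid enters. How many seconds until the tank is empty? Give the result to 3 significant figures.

1840 s

Volume balance on the tank: A dh/dt = −0.0146 √h.
Separate and integrate: 2(√h − √h₀) = −(0.0146/A) t.
Set h = 0: 2√h₀ = (0.0146/A) t_empty ⇒ t_empty = 2A√h₀/0.0146.
t_empty = 2·6.31·√4.53/0.0146 = 12.620·2.1284/0.0146 = 1839.7 s.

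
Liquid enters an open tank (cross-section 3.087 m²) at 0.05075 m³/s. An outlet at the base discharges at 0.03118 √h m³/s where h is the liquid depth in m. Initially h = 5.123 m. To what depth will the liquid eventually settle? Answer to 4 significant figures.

2.649 m

A dh/dt = Q_in − 0.03118 √h. Steady state requires inflow = outflow:
Q_in = 0.03118 √h_ss ⇒ √h_ss = 0.05075/0.03118 = 1.62765.
h_ss = 1.62765² = 2.64923 m. (Since h₀ = 5.123 m > h_ss, the level will fall toward this value.)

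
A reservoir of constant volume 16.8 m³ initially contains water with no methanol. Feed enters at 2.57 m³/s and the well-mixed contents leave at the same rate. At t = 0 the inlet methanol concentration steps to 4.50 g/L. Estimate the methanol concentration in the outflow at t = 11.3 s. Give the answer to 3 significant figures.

3.70 g/L

Transient balance on the dissolved component: V dC/dt = Q(C_in − C).
So dC/dt = (C_in − C)/τ with τ = V/Q = 16.8/2.57 = 6.5370 s.
Integrating: C(t) = C_in + (C₀ − C_in) e^(−t/τ).
C(11.3) = 4.50 + (0 − 4.50)·e^(−11.3/6.5370) = 4.50 + (-4.5000)·0.17753 = 3.7011 g/L.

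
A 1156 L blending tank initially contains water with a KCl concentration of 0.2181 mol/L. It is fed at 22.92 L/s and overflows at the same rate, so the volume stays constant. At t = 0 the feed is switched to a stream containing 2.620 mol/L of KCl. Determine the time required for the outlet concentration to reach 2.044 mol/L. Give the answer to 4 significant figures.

Species balance: V dC/dt = Q(C_in − C) ⇒ τ = V/Q = 50.4363 s.
C(t) = C_in + (C₀ − C_in) e^(−t/τ). Set C = 2.044 and solve for t:
e^(−t/τ) = (C − C_in)/(C₀ − C_in) = (2.044 − 2.620)/(0.2181 − 2.620) = 0.239810
t = −τ ln(…) = 50.4363 × 1.42791 = 72.0184 s.

72.02 s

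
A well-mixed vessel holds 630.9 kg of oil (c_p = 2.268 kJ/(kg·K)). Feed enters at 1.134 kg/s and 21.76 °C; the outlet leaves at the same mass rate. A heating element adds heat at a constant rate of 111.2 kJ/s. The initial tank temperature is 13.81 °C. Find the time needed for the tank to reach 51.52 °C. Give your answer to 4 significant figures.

742.5 s

M c_p dT/dt = ṁ c_p (T_in − T) + Q̇.
τ = M/ṁ = 556.349 s; T_ss = T_in + Q̇/(ṁ c_p) = 64.9963 °C.
T(t) = T_ss + (T₀ − T_ss) e^(−t/τ). Set T = 51.52:
e^(−t/τ) = (51.52 − 64.9963)/(13.81 − 64.9963) = 0.263280
t = −556.349 · ln(0.263280) = 742.469 s.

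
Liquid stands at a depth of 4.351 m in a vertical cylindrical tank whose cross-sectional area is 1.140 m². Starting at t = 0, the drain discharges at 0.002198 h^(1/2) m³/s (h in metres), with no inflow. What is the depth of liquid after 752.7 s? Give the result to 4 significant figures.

1.850 m

With no inflow, A dh/dt = −0.002198 √h.
∫ h^(−1/2) dh = −(0.002198/A) ∫ dt, giving 2√h = 2√h₀ − (0.002198/A) t.
√h = √4.351 − 0.002198·752.7/(2·1.140) = 2.08591 − 0.725629 = 1.36028.
h = 1.36028² = 1.85035 m.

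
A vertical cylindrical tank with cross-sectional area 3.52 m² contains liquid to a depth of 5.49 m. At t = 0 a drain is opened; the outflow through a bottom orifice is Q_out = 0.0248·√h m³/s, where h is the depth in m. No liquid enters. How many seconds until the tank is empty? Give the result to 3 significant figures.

665 s

With no inflow, A dh/dt = −0.0248 √h.
This is separable: 2 d(√h)/dt = −0.0248/A, so √h = √h₀ − (0.0248/(2A)) t.
Set h = 0: 2√h₀ = (0.0248/A) t_empty ⇒ t_empty = 2A√h₀/0.0248.
t_empty = 2·3.52·√5.49/0.0248 = 7.0400·2.3431/0.0248 = 665.13 s.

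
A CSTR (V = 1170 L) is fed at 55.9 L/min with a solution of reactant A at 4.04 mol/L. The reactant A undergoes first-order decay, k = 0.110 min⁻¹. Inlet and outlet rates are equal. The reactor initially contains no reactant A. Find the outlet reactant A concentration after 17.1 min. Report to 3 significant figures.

1.14 mol/L

Species balance: V dC/dt = Q C_in − Q C − k V C.
This is linear with rate a = Q/V + k = 0.15778 min⁻¹.
C_ss = Q C_in/(Q + kV) = 1.2234 mol/L; C(t) = C_ss + (C₀ − C_ss) e^(−a t).
C(17.1) = 1.2234 + (-1.2234)·e^(−0.15778·17.1) = 1.2234 + (-1.2234)·0.067340 = 1.1410 mol/L.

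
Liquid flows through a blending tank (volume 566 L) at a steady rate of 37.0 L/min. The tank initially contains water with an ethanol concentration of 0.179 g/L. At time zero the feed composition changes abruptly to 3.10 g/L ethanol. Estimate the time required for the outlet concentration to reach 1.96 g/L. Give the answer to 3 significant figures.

Species balance: V dC/dt = Q(C_in − C) ⇒ τ = V/Q = 15.297 min.
C(t) = C_in + (C₀ − C_in) e^(−t/τ). Set C = 1.96 and solve for t:
e^(−t/τ) = (C − C_in)/(C₀ − C_in) = (1.96 − 3.10)/(0.179 − 3.10) = 0.39028
t = −τ ln(…) = 15.297 × 0.94090 = 14.393 min.

14.4 min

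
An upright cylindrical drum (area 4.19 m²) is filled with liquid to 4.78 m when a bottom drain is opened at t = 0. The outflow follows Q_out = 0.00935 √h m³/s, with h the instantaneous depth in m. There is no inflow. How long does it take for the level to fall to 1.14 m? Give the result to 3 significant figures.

1000 s

A dh/dt = −Q_out = −0.00935 √h.
Separate and integrate: 2(√h − √h₀) = −(0.00935/A) t.
t = 2A(√h₀ − √h)/0.00935 = 2·4.19·(√4.78 − √1.14)/0.00935
  = 8.3800 × (2.1863 − 1.0677) / 0.00935 = 1002.6 s.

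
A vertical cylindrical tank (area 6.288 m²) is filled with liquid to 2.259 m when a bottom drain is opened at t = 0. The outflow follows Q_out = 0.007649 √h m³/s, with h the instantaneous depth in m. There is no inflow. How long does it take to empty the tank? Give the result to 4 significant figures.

2471 s

A dh/dt = −Q_out = −0.007649 √h.
Separate and integrate: 2(√h − √h₀) = −(0.007649/A) t.
Tank is empty when √h = 0: t_empty = 2A√h₀/0.007649.
t_empty = 2·6.288·√2.259/0.007649 = 12.5760·1.50300/0.007649 = 2471.13 s.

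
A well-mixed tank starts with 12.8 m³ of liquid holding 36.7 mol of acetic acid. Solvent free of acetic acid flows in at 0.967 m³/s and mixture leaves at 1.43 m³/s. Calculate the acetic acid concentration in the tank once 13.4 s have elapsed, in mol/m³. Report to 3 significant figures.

0.718 mol/m³

Let m(t) be the amount of acetic acid. Volume: V(t) = V₀ + (Q_in − Q_out) t = 12.8 − 0.46300 t; V(13.4) = 6.5958 m³.
Solute balance: dm/dt = 0 − Q_out C = −Q_out m/V(t).
Separate: dm/m = −Q_out dt/V(t) ⇒ ln(m/m₀) = −(Q_out/(Q_in−Q_out)) ln(V/V₀).
m = m₀ (V₀/V)^(Q_out/(Q_in−Q_out)) = 36.7 × (12.8/6.5958)^(-3.0886) = 4.7352 mol.
C = m/V = 4.7352/6.5958 = 0.71791 mol/m³.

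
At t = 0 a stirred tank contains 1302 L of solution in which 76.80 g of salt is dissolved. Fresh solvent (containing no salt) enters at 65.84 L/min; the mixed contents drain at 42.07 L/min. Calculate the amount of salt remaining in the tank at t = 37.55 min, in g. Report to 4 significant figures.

30.48 g

Let m(t) be the amount of salt. Volume: V(t) = V₀ + (Q_in − Q_out) t = 1302 + 23.7700 t; V(37.55) = 2194.56 L.
Species balance (pure solvent in): dm/dt = −Q_out · m/V(t).
dm/m = −Q_out dt/(V₀ + 23.7700 t); integrating gives ln(m/m₀) = −(Q_out/(Q_in−Q_out)) ln(V/V₀).
m = m₀ (V₀/V)^(Q_out/(Q_in−Q_out)) = 76.80 × (1302/2194.56)^(1.76988) = 30.4834 g.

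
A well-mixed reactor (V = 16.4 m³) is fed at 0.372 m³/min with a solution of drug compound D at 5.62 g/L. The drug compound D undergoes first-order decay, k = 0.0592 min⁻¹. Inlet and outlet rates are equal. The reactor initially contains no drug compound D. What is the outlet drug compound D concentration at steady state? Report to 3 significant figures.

V dC/dt = Q(C_in − C) − k V C.
Steady state (dC/dt = 0): C_ss = Q C_in/(Q + kV) = C_in/(1 + kV/Q).
C_ss = 0.372·5.62/(0.372 + 0.0592·16.4) = 2.0906/1.3429 = 1.5568 g/L.

1.56 g/L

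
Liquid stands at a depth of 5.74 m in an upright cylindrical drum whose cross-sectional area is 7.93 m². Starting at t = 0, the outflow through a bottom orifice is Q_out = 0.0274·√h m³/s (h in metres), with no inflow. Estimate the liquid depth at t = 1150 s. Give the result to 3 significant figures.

0.167 m

Mass balance (ρ constant): A dh/dt = −0.0274 √h.
This is separable: 2 d(√h)/dt = −0.0274/A, so √h = √h₀ − (0.0274/(2A)) t.
√h = √5.74 − 0.0274·1150/(2·7.93) = 2.3958 − 1.9868 = 0.40907.
h = 0.40907² = 0.16734 m.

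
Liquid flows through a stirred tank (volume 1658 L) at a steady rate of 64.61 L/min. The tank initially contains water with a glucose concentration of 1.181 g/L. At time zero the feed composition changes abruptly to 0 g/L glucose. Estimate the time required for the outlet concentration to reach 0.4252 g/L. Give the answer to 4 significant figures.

26.21 min

Accumulation = in − out for the solute gives V dC/dt = Q(C_in − C), so τ = V/Q = 25.6617 min.
C(t) = C_in + (C₀ − C_in) e^(−t/τ). Set C = 0.4252 and solve for t:
e^(−t/τ) = (C − C_in)/(C₀ − C_in) = (0.4252 − 0)/(1.181 − 0) = 0.360034
t = −τ ln(…) = 25.6617 × 1.02156 = 26.2149 min.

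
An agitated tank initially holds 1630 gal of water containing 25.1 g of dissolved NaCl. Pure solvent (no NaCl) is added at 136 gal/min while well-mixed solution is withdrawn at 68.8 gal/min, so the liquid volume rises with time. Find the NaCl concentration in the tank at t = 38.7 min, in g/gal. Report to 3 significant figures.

0.00223 g/gal

Total volume: dV/dt = Q_in − Q_out = 67.200 gal/min, so V(t) = 1630 + 67.200 t and V(38.7) = 4230.6 gal.
Species balance (pure solvent in): dm/dt = −Q_out · m/V(t).
Separate: dm/m = −Q_out dt/V(t) ⇒ ln(m/m₀) = −(Q_out/(Q_in−Q_out)) ln(V/V₀).
m = m₀ (V₀/V)^(Q_out/(Q_in−Q_out)) = 25.1 × (1630/4230.6)^(1.0238) = 9.4535 g.
C = m/V = 9.4535/4230.6 = 0.0022345 g/gal.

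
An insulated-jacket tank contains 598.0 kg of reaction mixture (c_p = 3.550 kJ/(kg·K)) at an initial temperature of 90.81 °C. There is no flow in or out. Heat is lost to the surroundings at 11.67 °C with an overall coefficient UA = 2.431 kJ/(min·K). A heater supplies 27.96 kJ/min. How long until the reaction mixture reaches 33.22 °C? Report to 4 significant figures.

1665 min

Heat balance on the well-mixed liquid: M c_p dT/dt = −UA(T − T_amb) + Q̇.
τ = M c_p/UA = 873.262 min; T_ss = T_amb + Q̇/UA = 11.67 + 27.96/2.431 = 23.1714 °C.
T(t) = T_ss + (T₀ − T_ss)e^(−t/τ); set T = 33.22:
t = −τ ln[(T − T_ss)/(T₀ − T_ss)] = −873.262 · ln(0.148563) = 1665.09 min.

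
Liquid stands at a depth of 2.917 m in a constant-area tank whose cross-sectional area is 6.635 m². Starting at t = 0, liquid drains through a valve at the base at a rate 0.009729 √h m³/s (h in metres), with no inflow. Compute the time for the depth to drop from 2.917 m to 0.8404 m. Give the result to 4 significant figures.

1079 s

Volume balance on the tank: A dh/dt = −0.009729 √h.
Separate and integrate: 2(√h − √h₀) = −(0.009729/A) t.
t = 2A(√h₀ − √h)/0.009729 = 2·6.635·(√2.917 − √0.8404)/0.009729
  = 13.2700 × (1.70792 − 0.916733) / 0.009729 = 1079.15 s.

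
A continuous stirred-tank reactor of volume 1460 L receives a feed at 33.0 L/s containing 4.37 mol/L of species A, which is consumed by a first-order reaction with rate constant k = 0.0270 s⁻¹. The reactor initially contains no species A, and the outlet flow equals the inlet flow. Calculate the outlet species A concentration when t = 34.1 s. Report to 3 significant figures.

Species balance: V dC/dt = Q C_in − Q C − k V C.
dC/dt = (Q/V) C_in − (Q/V + k) C; effective rate a = Q/V + k = 0.022603 + 0.0270 = 0.049603 s⁻¹.
C_ss = Q C_in/(Q + kV) = 1.9913 mol/L; C(t) = C_ss + (C₀ − C_ss) e^(−a t).
C(34.1) = 1.9913 + (-1.9913)·e^(−0.049603·34.1) = 1.9913 + (-1.9913)·0.18425 = 1.6244 mol/L.

1.62 mol/L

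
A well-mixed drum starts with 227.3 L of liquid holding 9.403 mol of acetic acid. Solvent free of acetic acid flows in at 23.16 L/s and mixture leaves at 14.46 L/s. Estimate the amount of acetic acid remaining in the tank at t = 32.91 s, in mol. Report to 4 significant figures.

2.426 mol

Let m(t) be the amount of acetic acid. Volume: V(t) = V₀ + (Q_in − Q_out) t = 227.3 + 8.70000 t; V(32.91) = 513.617 L.
No acetic acid enters, so dm/dt = −Q_out · (m/V).
dm/m = −Q_out dt/(V₀ + 8.70000 t); integrating gives ln(m/m₀) = −(Q_out/(Q_in−Q_out)) ln(V/V₀).
m = m₀ (V₀/V)^(Q_out/(Q_in−Q_out)) = 9.403 × (227.3/513.617)^(1.66207) = 2.42565 mol.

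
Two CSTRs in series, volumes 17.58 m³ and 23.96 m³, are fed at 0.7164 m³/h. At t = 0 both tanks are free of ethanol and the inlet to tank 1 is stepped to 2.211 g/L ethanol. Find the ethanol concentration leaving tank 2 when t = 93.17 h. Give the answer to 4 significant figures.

1.836 g/L

Each tank obeys Vᵢ dCᵢ/dt = Q(Cᵢ₋₁ − Cᵢ), so τᵢ = Vᵢ/Q.
τ₁ = 17.58/0.7164 = 24.5394 h; τ₂ = 23.96/0.7164 = 33.4450 h.
Solving the cascade with C₁(0)=C₂(0)=0 gives C₂(t) = C_in[1 − (τ₁ e^(−t/τ₁) − τ₂ e^(−t/τ₂))/(τ₁ − τ₂)].
At t = 93.17: e^(−t/τ₁) = 0.0224434, e^(−t/τ₂) = 0.0616817.
C₂ = 2.211·[1 − (24.5394·0.0224434 − 33.4450·0.0616817)/(-8.90564)] = 2.211·0.830198 = 1.83557 g/L.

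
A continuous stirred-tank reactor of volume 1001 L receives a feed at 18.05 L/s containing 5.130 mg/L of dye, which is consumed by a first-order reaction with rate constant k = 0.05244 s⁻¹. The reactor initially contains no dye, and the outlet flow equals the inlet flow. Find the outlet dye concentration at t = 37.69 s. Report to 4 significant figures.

Accumulation = in − out − consumed: V dC/dt = Q C_in − Q C − k V C.
dC/dt = (Q/V) C_in − (Q/V + k) C; effective rate a = Q/V + k = 0.0180320 + 0.05244 = 0.0704720 s⁻¹.
C_ss = Q C_in/(Q + kV) = 1.31264 mg/L; C(t) = C_ss + (C₀ − C_ss) e^(−a t).
C(37.69) = 1.31264 + (-1.31264)·e^(−0.0704720·37.69) = 1.31264 + (-1.31264)·0.0702224 = 1.22046 mg/L.

1.220 mg/L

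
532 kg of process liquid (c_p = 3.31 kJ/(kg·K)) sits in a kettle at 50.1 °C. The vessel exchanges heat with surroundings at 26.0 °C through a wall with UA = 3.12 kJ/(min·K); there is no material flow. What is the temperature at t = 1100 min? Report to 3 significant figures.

Lumped-capacitance energy balance: M c_p dT/dt = UA(T_amb − T).
dT/dt = (T_ss − T)/τ with T_ss = T_amb = 26.000 °C, τ = M c_p/UA = 532·3.31/3.12 = 564.40 min.
T approaches T_ss exponentially: T(t) = T_ss + (T₀ − T_ss) e^(−t/τ).
T(1100) = 26.000 + (24.100)·0.14242 = 29.432 °C.

29.4 °C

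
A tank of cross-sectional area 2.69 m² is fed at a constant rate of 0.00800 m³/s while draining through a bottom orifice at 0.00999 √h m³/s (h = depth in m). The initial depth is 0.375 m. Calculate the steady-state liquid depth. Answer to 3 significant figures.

A dh/dt = Q_in − 0.00999 √h. Steady state requires inflow = outflow:
Q_in = 0.00999 √h_ss ⇒ √h_ss = 0.00800/0.00999 = 0.80080.
h_ss = 0.80080² = 0.64128 m. (Since h₀ = 0.375 m < h_ss, the level will rise toward this value.)

0.641 m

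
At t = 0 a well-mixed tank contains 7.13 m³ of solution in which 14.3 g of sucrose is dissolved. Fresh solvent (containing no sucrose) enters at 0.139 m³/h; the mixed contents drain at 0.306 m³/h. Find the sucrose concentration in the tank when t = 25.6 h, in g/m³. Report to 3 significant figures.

Total volume: dV/dt = Q_in − Q_out = -0.16700 m³/h, so V(t) = 7.13 − 0.16700 t and V(25.6) = 2.8548 m³.
Species balance (pure solvent in): dm/dt = −Q_out · m/V(t).
dm/m = −Q_out dt/(V₀ − 0.16700 t); integrating gives ln(m/m₀) = −(Q_out/(Q_in−Q_out)) ln(V/V₀).
m = m₀ (V₀/V)^(Q_out/(Q_in−Q_out)) = 14.3 × (7.13/2.8548)^(-1.8323) = 2.6727 g.
C = m/V = 2.6727/2.8548 = 0.93623 g/m³.

0.936 g/m³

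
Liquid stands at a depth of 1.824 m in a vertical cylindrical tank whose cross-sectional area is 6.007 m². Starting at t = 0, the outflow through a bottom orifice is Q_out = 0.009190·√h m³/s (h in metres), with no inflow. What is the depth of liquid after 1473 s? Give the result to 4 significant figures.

Volume balance on the tank: A dh/dt = −0.009190 √h.
This is separable: 2 d(√h)/dt = −0.009190/A, so √h = √h₀ − (0.009190/(2A)) t.
√h = √1.824 − 0.009190·1473/(2·6.007) = 1.35056 − 1.12676 = 0.223797.
h = 0.223797² = 0.0500853 m.

0.05009 m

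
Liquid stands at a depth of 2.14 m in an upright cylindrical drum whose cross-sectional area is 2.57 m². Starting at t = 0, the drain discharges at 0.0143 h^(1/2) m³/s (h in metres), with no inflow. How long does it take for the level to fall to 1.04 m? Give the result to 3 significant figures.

With no inflow, A dh/dt = −0.0143 √h.
This is separable: 2 d(√h)/dt = −0.0143/A, so √h = √h₀ − (0.0143/(2A)) t.
t = 2A(√h₀ − √h)/0.0143 = 2·2.57·(√2.14 − √1.04)/0.0143
  = 5.1400 × (1.4629 − 1.0198) / 0.0143 = 159.26 s.

159 s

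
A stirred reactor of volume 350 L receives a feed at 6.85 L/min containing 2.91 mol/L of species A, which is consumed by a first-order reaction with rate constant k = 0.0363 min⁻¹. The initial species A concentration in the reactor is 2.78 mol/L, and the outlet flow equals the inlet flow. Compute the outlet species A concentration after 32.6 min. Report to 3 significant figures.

1.30 mol/L

Species balance: V dC/dt = Q C_in − Q C − k V C.
dC/dt = (Q/V) C_in − (Q/V + k) C; effective rate a = Q/V + k = 0.019571 + 0.0363 = 0.055871 min⁻¹.
C_ss = Q C_in/(Q + kV) = 1.0194 mol/L; C(t) = C_ss + (C₀ − C_ss) e^(−a t).
C(32.6) = 1.0194 + (1.7606)·e^(−0.055871·32.6) = 1.0194 + (1.7606)·0.16180 = 1.3042 mol/L.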